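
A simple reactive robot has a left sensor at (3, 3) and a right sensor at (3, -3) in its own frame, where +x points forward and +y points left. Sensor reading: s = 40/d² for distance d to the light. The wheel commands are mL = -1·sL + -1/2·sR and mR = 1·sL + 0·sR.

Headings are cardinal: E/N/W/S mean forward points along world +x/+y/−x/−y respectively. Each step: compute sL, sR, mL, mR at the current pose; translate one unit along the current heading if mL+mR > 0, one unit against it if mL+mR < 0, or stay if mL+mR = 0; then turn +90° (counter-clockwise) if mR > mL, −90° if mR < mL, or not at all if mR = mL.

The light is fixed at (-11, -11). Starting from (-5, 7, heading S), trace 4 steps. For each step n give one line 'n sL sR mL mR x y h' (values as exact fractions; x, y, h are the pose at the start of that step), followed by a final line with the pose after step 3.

n=0: pose=(-5,7,S); sL=20/153, sR=20/117; mL=-430/1989, mR=20/153; mL+mR=-10/117 → advance -1; mR−mL=230/663 → turn +1·90°
n=1: pose=(-5,8,E); sL=8/113, sR=40/337; mL=-4956/38081, mR=8/113; mL+mR=-20/337 → advance -1; mR−mL=7652/38081 → turn +1·90°
n=2: pose=(-6,8,N); sL=5/61, sR=10/137; mL=-990/8357, mR=5/61; mL+mR=-5/137 → advance -1; mR−mL=1675/8357 → turn +1·90°
n=3: pose=(-6,7,W); sL=40/229, sR=8/89; mL=-4476/20381, mR=40/229; mL+mR=-4/89 → advance -1; mR−mL=8036/20381 → turn +1·90°

0 20/153 20/117 -430/1989 20/153 -5 7 S
1 8/113 40/337 -4956/38081 8/113 -5 8 E
2 5/61 10/137 -990/8357 5/61 -6 8 N
3 40/229 8/89 -4476/20381 40/229 -6 7 W
final -5 7 S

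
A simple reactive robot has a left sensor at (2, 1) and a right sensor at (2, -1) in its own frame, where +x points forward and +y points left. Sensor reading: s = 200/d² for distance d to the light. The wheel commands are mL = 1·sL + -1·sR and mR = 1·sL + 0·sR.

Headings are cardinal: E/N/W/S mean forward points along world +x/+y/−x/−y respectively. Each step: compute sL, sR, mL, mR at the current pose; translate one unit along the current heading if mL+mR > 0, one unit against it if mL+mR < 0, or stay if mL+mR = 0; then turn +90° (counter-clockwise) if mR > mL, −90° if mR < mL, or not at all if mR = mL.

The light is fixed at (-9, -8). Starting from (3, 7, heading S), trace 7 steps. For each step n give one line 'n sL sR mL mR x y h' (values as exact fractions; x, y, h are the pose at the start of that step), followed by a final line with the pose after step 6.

n=0: pose=(3,7,S); sL=100/169, sR=20/29; mL=-480/4901, mR=100/169; mL+mR=2420/4901 → advance +1; mR−mL=20/29 → turn +1·90°
n=1: pose=(3,6,E); sL=200/421, sR=40/73; mL=-2240/30733, mR=200/421; mL+mR=12360/30733 → advance +1; mR−mL=40/73 → turn +1·90°
n=2: pose=(4,6,N); sL=1/2, sR=50/113; mL=13/226, mR=1/2; mL+mR=63/113 → advance +1; mR−mL=50/113 → turn +1·90°
n=3: pose=(4,7,W); sL=200/317, sR=200/377; mL=12000/119509, mR=200/317; mL+mR=87400/119509 → advance +1; mR−mL=200/377 → turn +1·90°
n=4: pose=(3,7,S); sL=100/169, sR=20/29; mL=-480/4901, mR=100/169; mL+mR=2420/4901 → advance +1; mR−mL=20/29 → turn +1·90°
n=5: pose=(3,6,E); sL=200/421, sR=40/73; mL=-2240/30733, mR=200/421; mL+mR=12360/30733 → advance +1; mR−mL=40/73 → turn +1·90°
n=6: pose=(4,6,N); sL=1/2, sR=50/113; mL=13/226, mR=1/2; mL+mR=63/113 → advance +1; mR−mL=50/113 → turn +1·90°

0 100/169 20/29 -480/4901 100/169 3 7 S
1 200/421 40/73 -2240/30733 200/421 3 6 E
2 1/2 50/113 13/226 1/2 4 6 N
3 200/317 200/377 12000/119509 200/317 4 7 W
4 100/169 20/29 -480/4901 100/169 3 7 S
5 200/421 40/73 -2240/30733 200/421 3 6 E
6 1/2 50/113 13/226 1/2 4 6 N
final 4 7 W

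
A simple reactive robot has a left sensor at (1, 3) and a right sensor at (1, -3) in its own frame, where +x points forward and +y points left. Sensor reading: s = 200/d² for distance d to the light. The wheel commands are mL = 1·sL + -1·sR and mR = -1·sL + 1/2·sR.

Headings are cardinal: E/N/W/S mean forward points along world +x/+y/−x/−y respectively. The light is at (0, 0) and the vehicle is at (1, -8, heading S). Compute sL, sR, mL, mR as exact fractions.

200/97 40/17 -480/1649 -1460/1649

left sensor world pos  = (4, -9); dL² = 97
right sensor world pos = (-2, -9); dR² = 85
sL = 200/97 = 200/97
sR = 200/85 = 40/17
mL = 1·sL + -1·sR = -480/1649
mR = -1·sL + 1/2·sR = -1460/1649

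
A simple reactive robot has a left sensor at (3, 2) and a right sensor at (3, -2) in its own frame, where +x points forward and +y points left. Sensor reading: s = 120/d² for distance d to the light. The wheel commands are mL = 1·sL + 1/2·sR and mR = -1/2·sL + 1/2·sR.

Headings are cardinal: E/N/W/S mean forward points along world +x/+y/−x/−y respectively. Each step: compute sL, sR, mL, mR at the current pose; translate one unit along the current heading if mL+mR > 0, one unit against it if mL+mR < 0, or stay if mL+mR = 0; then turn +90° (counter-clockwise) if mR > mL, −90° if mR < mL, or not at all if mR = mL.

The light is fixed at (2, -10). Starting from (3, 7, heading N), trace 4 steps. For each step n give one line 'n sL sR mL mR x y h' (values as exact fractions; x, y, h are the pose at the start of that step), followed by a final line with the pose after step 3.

0 120/401 120/409 73140/164009 -480/164009 3 7 N
1 15/52 15/34 225/442 135/1768 3 8 E
2 120/241 8/15 2764/3615 64/3615 4 8 S
3 60/113 60/181 14250/20453 -2040/20453 4 7 W
final 3 7 N

n=0: pose=(3,7,N); sL=120/401, sR=120/409; mL=73140/164009, mR=-480/164009; mL+mR=72660/164009 → advance +1; mR−mL=-180/401 → turn -1·90°
n=1: pose=(3,8,E); sL=15/52, sR=15/34; mL=225/442, mR=135/1768; mL+mR=1035/1768 → advance +1; mR−mL=-45/104 → turn -1·90°
n=2: pose=(4,8,S); sL=120/241, sR=8/15; mL=2764/3615, mR=64/3615; mL+mR=2828/3615 → advance +1; mR−mL=-180/241 → turn -1·90°
n=3: pose=(4,7,W); sL=60/113, sR=60/181; mL=14250/20453, mR=-2040/20453; mL+mR=12210/20453 → advance +1; mR−mL=-90/113 → turn -1·90°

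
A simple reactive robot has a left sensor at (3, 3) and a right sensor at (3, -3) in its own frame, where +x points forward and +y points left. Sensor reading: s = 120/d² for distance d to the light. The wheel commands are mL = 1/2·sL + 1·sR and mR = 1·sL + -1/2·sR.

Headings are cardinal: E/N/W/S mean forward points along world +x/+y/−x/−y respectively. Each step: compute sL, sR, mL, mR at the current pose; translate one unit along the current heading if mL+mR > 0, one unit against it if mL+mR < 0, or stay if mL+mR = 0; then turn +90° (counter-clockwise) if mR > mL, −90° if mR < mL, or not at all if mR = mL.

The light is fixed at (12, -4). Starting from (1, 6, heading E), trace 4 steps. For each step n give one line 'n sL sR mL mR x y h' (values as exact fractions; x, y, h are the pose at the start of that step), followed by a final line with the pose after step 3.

0 120/233 120/113 34740/26329 -420/26329 1 6 E
1 60/49 60/109 6210/5341 5070/5341 2 6 S
2 24/41 120/313 8676/12833 5052/12833 2 5 W
3 6/17 15/26 333/442 57/884 1 5 N
final 1 6 E

n=0: pose=(1,6,E); sL=120/233, sR=120/113; mL=34740/26329, mR=-420/26329; mL+mR=34320/26329 → advance +1; mR−mL=-35160/26329 → turn -1·90°
n=1: pose=(2,6,S); sL=60/49, sR=60/109; mL=6210/5341, mR=5070/5341; mL+mR=11280/5341 → advance +1; mR−mL=-1140/5341 → turn -1·90°
n=2: pose=(2,5,W); sL=24/41, sR=120/313; mL=8676/12833, mR=5052/12833; mL+mR=13728/12833 → advance +1; mR−mL=-3624/12833 → turn -1·90°
n=3: pose=(1,5,N); sL=6/17, sR=15/26; mL=333/442, mR=57/884; mL+mR=723/884 → advance +1; mR−mL=-609/884 → turn -1·90°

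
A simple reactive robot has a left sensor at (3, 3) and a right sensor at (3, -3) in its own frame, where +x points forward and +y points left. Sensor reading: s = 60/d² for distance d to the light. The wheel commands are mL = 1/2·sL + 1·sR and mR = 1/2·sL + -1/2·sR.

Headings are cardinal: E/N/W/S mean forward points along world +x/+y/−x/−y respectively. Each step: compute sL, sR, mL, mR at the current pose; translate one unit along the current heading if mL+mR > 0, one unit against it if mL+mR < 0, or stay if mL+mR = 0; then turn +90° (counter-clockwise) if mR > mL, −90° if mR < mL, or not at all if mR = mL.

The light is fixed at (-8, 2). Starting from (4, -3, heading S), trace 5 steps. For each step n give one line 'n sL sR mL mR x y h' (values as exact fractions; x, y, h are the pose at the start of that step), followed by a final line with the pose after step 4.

n=0: pose=(4,-3,S); sL=60/289, sR=12/29; mL=4338/8381, mR=-864/8381; mL+mR=3474/8381 → advance +1; mR−mL=-18/29 → turn -1·90°
n=1: pose=(4,-4,W); sL=10/27, sR=2/3; mL=23/27, mR=-4/27; mL+mR=19/27 → advance +1; mR−mL=-1 → turn -1·90°
n=2: pose=(3,-4,N); sL=60/73, sR=12/41; mL=2106/2993, mR=792/2993; mL+mR=2898/2993 → advance +1; mR−mL=-18/41 → turn -1·90°
n=3: pose=(3,-3,E); sL=3/10, sR=3/13; mL=99/260, mR=9/260; mL+mR=27/65 → advance +1; mR−mL=-9/26 → turn -1·90°
n=4: pose=(4,-3,S); sL=60/289, sR=12/29; mL=4338/8381, mR=-864/8381; mL+mR=3474/8381 → advance +1; mR−mL=-18/29 → turn -1·90°

0 60/289 12/29 4338/8381 -864/8381 4 -3 S
1 10/27 2/3 23/27 -4/27 4 -4 W
2 60/73 12/41 2106/2993 792/2993 3 -4 N
3 3/10 3/13 99/260 9/260 3 -3 E
4 60/289 12/29 4338/8381 -864/8381 4 -3 S
final 4 -4 W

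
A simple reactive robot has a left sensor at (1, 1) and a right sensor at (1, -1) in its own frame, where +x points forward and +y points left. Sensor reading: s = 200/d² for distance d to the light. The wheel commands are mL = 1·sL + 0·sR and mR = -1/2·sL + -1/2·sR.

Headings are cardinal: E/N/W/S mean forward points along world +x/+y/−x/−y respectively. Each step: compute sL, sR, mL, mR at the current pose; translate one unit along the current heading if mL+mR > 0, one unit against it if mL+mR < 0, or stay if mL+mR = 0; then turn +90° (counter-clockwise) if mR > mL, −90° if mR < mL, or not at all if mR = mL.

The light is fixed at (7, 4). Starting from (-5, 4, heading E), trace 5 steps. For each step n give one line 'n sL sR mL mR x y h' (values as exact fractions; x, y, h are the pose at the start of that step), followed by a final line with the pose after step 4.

0 100/61 100/61 100/61 -100/61 -5 4 E
1 100/61 20/17 100/61 -1460/1037 -5 4 S
2 200/173 200/169 200/173 -34200/29237 -5 3 W
3 25/18 2 25/18 -61/36 -4 3 N
4 200/101 200/109 200/101 -21000/11009 -4 2 E
final -3 2 S

n=0: pose=(-5,4,E); sL=100/61, sR=100/61; mL=100/61, mR=-100/61; mL+mR=0 → advance +0; mR−mL=-200/61 → turn -1·90°
n=1: pose=(-5,4,S); sL=100/61, sR=20/17; mL=100/61, mR=-1460/1037; mL+mR=240/1037 → advance +1; mR−mL=-3160/1037 → turn -1·90°
n=2: pose=(-5,3,W); sL=200/173, sR=200/169; mL=200/173, mR=-34200/29237; mL+mR=-400/29237 → advance -1; mR−mL=-68000/29237 → turn -1·90°
n=3: pose=(-4,3,N); sL=25/18, sR=2; mL=25/18, mR=-61/36; mL+mR=-11/36 → advance -1; mR−mL=-37/12 → turn -1·90°
n=4: pose=(-4,2,E); sL=200/101, sR=200/109; mL=200/101, mR=-21000/11009; mL+mR=800/11009 → advance +1; mR−mL=-42800/11009 → turn -1·90°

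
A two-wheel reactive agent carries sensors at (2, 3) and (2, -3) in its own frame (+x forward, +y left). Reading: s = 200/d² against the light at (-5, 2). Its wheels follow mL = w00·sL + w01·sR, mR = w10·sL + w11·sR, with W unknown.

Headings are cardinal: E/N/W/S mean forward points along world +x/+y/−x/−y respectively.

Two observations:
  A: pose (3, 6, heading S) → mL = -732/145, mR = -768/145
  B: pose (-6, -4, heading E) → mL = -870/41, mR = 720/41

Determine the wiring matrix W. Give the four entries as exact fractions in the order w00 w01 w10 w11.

obs A: pose=(3,6,S) → sL=8/5, sR=200/29, mL=-732/145, mR=-768/145
obs B: pose=(-6,-4,E) → sL=20, sR=100/41, mL=-870/41, mR=720/41
sensor matrix S = [[8/5, 200/29], [20, 100/41]]; det S = -159360/1189
solve [mL_A; mL_B] = S·[w00; w01] and [mR_A; mR_B] = S·[w10; w11]:
  w00 = -1, w01 = -1/2, w10 = 1, w11 = -1

-1 -1/2 1 -1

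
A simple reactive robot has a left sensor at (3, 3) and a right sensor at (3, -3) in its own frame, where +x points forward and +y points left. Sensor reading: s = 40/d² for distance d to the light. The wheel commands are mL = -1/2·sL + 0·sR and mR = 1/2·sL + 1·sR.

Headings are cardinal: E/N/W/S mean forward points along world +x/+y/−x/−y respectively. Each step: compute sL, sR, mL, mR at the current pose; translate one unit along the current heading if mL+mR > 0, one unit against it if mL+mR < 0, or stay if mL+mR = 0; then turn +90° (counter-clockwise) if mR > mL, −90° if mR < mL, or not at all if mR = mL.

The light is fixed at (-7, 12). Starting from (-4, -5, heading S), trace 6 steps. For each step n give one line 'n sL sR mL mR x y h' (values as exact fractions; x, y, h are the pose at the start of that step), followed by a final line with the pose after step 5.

n=0: pose=(-4,-5,S); sL=10/109, sR=1/10; mL=-5/109, mR=159/1090; mL+mR=1/10 → advance +1; mR−mL=209/1090 → turn +1·90°
n=1: pose=(-4,-6,E); sL=40/261, sR=40/477; mL=-20/261, mR=740/4611; mL+mR=40/477 → advance +1; mR−mL=3280/13833 → turn +1·90°
n=2: pose=(-3,-6,N); sL=20/113, sR=20/137; mL=-10/113, mR=3630/15481; mL+mR=20/137 → advance +1; mR−mL=5000/15481 → turn +1·90°
n=3: pose=(-3,-5,W); sL=40/401, sR=40/197; mL=-20/401, mR=19980/78997; mL+mR=40/197 → advance +1; mR−mL=23920/78997 → turn +1·90°
n=4: pose=(-4,-5,S); sL=10/109, sR=1/10; mL=-5/109, mR=159/1090; mL+mR=1/10 → advance +1; mR−mL=209/1090 → turn +1·90°
n=5: pose=(-4,-6,E); sL=40/261, sR=40/477; mL=-20/261, mR=740/4611; mL+mR=40/477 → advance +1; mR−mL=3280/13833 → turn +1·90°

0 10/109 1/10 -5/109 159/1090 -4 -5 S
1 40/261 40/477 -20/261 740/4611 -4 -6 E
2 20/113 20/137 -10/113 3630/15481 -3 -6 N
3 40/401 40/197 -20/401 19980/78997 -3 -5 W
4 10/109 1/10 -5/109 159/1090 -4 -5 S
5 40/261 40/477 -20/261 740/4611 -4 -6 E
final -3 -6 N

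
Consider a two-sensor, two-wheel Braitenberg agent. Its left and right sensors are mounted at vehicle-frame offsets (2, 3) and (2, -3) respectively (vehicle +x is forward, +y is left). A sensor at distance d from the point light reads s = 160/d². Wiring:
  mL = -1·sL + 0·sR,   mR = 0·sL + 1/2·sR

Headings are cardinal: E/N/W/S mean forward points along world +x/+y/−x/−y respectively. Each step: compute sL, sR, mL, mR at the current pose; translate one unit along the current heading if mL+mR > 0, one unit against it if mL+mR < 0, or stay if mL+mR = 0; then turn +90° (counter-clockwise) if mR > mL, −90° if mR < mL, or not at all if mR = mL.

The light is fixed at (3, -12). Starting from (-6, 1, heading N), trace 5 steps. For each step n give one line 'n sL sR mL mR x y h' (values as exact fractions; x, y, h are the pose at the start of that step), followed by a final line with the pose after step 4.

0 160/369 160/261 -160/369 80/261 -6 1 N
1 80/101 80/173 -80/101 40/173 -6 0 W
2 32/25 160/221 -32/25 80/221 -5 0 S
3 40/73 20/17 -40/73 10/17 -5 1 E
4 32/65 160/241 -32/65 80/241 -4 1 N
final -4 0 W

n=0: pose=(-6,1,N); sL=160/369, sR=160/261; mL=-160/369, mR=80/261; mL+mR=-1360/10701 → advance -1; mR−mL=880/1189 → turn +1·90°
n=1: pose=(-6,0,W); sL=80/101, sR=80/173; mL=-80/101, mR=40/173; mL+mR=-9800/17473 → advance -1; mR−mL=17880/17473 → turn +1·90°
n=2: pose=(-5,0,S); sL=32/25, sR=160/221; mL=-32/25, mR=80/221; mL+mR=-5072/5525 → advance -1; mR−mL=9072/5525 → turn +1·90°
n=3: pose=(-5,1,E); sL=40/73, sR=20/17; mL=-40/73, mR=10/17; mL+mR=50/1241 → advance +1; mR−mL=1410/1241 → turn +1·90°
n=4: pose=(-4,1,N); sL=32/65, sR=160/241; mL=-32/65, mR=80/241; mL+mR=-2512/15665 → advance -1; mR−mL=12912/15665 → turn +1·90°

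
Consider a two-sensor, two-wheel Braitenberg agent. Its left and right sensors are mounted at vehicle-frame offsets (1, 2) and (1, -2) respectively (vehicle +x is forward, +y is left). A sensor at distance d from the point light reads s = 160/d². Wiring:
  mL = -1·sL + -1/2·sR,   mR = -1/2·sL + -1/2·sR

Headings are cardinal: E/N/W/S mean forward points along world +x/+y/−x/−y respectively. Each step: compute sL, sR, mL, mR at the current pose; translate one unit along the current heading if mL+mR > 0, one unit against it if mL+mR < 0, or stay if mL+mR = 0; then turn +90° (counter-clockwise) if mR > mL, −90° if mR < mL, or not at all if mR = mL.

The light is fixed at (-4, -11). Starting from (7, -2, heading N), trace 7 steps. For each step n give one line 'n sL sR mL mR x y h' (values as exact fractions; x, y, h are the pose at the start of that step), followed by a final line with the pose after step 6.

n=0: pose=(7,-2,N); sL=160/181, sR=160/269; mL=-57520/48689, mR=-36000/48689; mL+mR=-93520/48689 → advance -1; mR−mL=80/181 → turn +1·90°
n=1: pose=(7,-3,W); sL=20/17, sR=4/5; mL=-134/85, mR=-84/85; mL+mR=-218/85 → advance -1; mR−mL=10/17 → turn +1·90°
n=2: pose=(8,-3,S); sL=32/49, sR=160/149; mL=-8688/7301, mR=-6304/7301; mL+mR=-14992/7301 → advance -1; mR−mL=16/49 → turn +1·90°
n=3: pose=(8,-2,E); sL=16/29, sR=80/109; mL=-2904/3161, mR=-2032/3161; mL+mR=-4936/3161 → advance -1; mR−mL=8/29 → turn +1·90°
n=4: pose=(7,-2,N); sL=160/181, sR=160/269; mL=-57520/48689, mR=-36000/48689; mL+mR=-93520/48689 → advance -1; mR−mL=80/181 → turn +1·90°
n=5: pose=(7,-3,W); sL=20/17, sR=4/5; mL=-134/85, mR=-84/85; mL+mR=-218/85 → advance -1; mR−mL=10/17 → turn +1·90°
n=6: pose=(8,-3,S); sL=32/49, sR=160/149; mL=-8688/7301, mR=-6304/7301; mL+mR=-14992/7301 → advance -1; mR−mL=16/49 → turn +1·90°

0 160/181 160/269 -57520/48689 -36000/48689 7 -2 N
1 20/17 4/5 -134/85 -84/85 7 -3 W
2 32/49 160/149 -8688/7301 -6304/7301 8 -3 S
3 16/29 80/109 -2904/3161 -2032/3161 8 -2 E
4 160/181 160/269 -57520/48689 -36000/48689 7 -2 N
5 20/17 4/5 -134/85 -84/85 7 -3 W
6 32/49 160/149 -8688/7301 -6304/7301 8 -3 S
final 8 -2 E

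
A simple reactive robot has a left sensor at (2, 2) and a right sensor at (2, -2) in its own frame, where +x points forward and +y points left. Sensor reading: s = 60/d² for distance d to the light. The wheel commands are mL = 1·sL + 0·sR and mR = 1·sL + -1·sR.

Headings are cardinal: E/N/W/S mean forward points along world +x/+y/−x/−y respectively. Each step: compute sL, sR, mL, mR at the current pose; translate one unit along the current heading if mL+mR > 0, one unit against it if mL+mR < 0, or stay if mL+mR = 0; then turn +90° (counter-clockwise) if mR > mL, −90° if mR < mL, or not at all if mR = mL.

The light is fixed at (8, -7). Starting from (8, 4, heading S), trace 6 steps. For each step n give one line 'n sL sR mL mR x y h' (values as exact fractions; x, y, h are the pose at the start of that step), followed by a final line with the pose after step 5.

0 12/17 12/17 12/17 0 8 4 S
1 15/17 15/37 15/17 300/629 8 3 W
2 20/51 12/29 20/51 -32/1479 7 3 N
3 6/17 30/41 6/17 -264/697 7 4 E
4 20/27 60/97 20/27 320/2619 6 4 S
5 3/4 3/8 3/4 3/8 6 3 W
final 5 3 N

n=0: pose=(8,4,S); sL=12/17, sR=12/17; mL=12/17, mR=0; mL+mR=12/17 → advance +1; mR−mL=-12/17 → turn -1·90°
n=1: pose=(8,3,W); sL=15/17, sR=15/37; mL=15/17, mR=300/629; mL+mR=855/629 → advance +1; mR−mL=-15/37 → turn -1·90°
n=2: pose=(7,3,N); sL=20/51, sR=12/29; mL=20/51, mR=-32/1479; mL+mR=548/1479 → advance +1; mR−mL=-12/29 → turn -1·90°
n=3: pose=(7,4,E); sL=6/17, sR=30/41; mL=6/17, mR=-264/697; mL+mR=-18/697 → advance -1; mR−mL=-30/41 → turn -1·90°
n=4: pose=(6,4,S); sL=20/27, sR=60/97; mL=20/27, mR=320/2619; mL+mR=2260/2619 → advance +1; mR−mL=-60/97 → turn -1·90°
n=5: pose=(6,3,W); sL=3/4, sR=3/8; mL=3/4, mR=3/8; mL+mR=9/8 → advance +1; mR−mL=-3/8 → turn -1·90°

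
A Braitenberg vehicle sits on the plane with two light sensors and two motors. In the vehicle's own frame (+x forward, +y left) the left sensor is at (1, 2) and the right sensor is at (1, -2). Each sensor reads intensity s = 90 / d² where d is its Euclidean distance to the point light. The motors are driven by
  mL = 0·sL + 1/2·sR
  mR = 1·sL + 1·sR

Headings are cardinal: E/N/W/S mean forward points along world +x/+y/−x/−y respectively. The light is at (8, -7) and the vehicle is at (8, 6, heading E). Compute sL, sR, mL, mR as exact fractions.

left sensor world pos  = (9, 8); dL² = 226
right sensor world pos = (9, 4); dR² = 122
sL = 90/226 = 45/113
sR = 90/122 = 45/61
mL = 0·sL + 1/2·sR = 45/122
mR = 1·sL + 1·sR = 7830/6893

45/113 45/61 45/122 7830/6893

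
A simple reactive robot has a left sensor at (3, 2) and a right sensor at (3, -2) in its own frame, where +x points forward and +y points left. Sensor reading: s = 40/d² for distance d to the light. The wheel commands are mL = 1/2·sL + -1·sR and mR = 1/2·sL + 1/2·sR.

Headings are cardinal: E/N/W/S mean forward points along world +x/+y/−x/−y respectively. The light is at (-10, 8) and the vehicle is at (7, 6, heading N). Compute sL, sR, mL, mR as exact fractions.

20/113 20/181 -450/20453 2940/20453

left sensor world pos  = (5, 9); dL² = 226
right sensor world pos = (9, 9); dR² = 362
sL = 40/226 = 20/113
sR = 40/362 = 20/181
mL = 1/2·sL + -1·sR = -450/20453
mR = 1/2·sL + 1/2·sR = 2940/20453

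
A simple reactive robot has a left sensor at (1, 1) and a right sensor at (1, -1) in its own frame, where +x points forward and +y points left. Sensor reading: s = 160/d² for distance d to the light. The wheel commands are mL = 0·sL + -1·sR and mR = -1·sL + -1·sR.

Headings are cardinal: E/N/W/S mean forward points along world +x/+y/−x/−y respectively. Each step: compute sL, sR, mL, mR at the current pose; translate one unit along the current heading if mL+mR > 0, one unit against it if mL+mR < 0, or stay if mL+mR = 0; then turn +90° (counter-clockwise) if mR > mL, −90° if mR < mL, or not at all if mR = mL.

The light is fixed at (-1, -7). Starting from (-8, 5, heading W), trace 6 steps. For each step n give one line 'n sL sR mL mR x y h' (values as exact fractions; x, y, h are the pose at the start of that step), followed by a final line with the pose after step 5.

0 32/37 160/233 -160/233 -13376/8621 -8 5 W
1 80/109 80/97 -80/97 -16480/10573 -7 5 N
2 160/169 32/25 -32/25 -9408/4225 -7 4 E
3 20/17 40/41 -40/41 -1500/697 -8 4 S
4 32/37 160/233 -160/233 -13376/8621 -8 5 W
5 80/109 80/97 -80/97 -16480/10573 -7 5 N
final -7 4 E

n=0: pose=(-8,5,W); sL=32/37, sR=160/233; mL=-160/233, mR=-13376/8621; mL+mR=-19296/8621 → advance -1; mR−mL=-32/37 → turn -1·90°
n=1: pose=(-7,5,N); sL=80/109, sR=80/97; mL=-80/97, mR=-16480/10573; mL+mR=-25200/10573 → advance -1; mR−mL=-80/109 → turn -1·90°
n=2: pose=(-7,4,E); sL=160/169, sR=32/25; mL=-32/25, mR=-9408/4225; mL+mR=-14816/4225 → advance -1; mR−mL=-160/169 → turn -1·90°
n=3: pose=(-8,4,S); sL=20/17, sR=40/41; mL=-40/41, mR=-1500/697; mL+mR=-2180/697 → advance -1; mR−mL=-20/17 → turn -1·90°
n=4: pose=(-8,5,W); sL=32/37, sR=160/233; mL=-160/233, mR=-13376/8621; mL+mR=-19296/8621 → advance -1; mR−mL=-32/37 → turn -1·90°
n=5: pose=(-7,5,N); sL=80/109, sR=80/97; mL=-80/97, mR=-16480/10573; mL+mR=-25200/10573 → advance -1; mR−mL=-80/109 → turn -1·90°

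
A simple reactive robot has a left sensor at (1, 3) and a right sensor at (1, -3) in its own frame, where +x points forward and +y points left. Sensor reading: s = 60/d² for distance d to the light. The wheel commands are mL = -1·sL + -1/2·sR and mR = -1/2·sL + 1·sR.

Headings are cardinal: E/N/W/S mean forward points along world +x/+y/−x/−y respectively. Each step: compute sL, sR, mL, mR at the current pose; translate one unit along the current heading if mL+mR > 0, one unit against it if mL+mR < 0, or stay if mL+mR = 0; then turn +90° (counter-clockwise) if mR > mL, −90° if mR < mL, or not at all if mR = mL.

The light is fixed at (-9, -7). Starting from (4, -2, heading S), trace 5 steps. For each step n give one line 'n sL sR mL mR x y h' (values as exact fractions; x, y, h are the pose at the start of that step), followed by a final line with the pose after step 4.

n=0: pose=(4,-2,S); sL=15/68, sR=15/29; mL=-945/1972, mR=1605/3944; mL+mR=-285/3944 → advance -1; mR−mL=3495/3944 → turn +1·90°
n=1: pose=(4,-1,E); sL=60/277, sR=12/41; mL=-4122/11357, mR=2094/11357; mL+mR=-2028/11357 → advance -1; mR−mL=6216/11357 → turn +1·90°
n=2: pose=(3,-1,N); sL=6/13, sR=30/137; mL=-1017/1781, mR=-21/1781; mL+mR=-1038/1781 → advance -1; mR−mL=996/1781 → turn +1·90°
n=3: pose=(3,-2,W); sL=12/25, sR=12/37; mL=-594/925, mR=78/925; mL+mR=-516/925 → advance -1; mR−mL=672/925 → turn +1·90°
n=4: pose=(4,-2,S); sL=15/68, sR=15/29; mL=-945/1972, mR=1605/3944; mL+mR=-285/3944 → advance -1; mR−mL=3495/3944 → turn +1·90°

0 15/68 15/29 -945/1972 1605/3944 4 -2 S
1 60/277 12/41 -4122/11357 2094/11357 4 -1 E
2 6/13 30/137 -1017/1781 -21/1781 3 -1 N
3 12/25 12/37 -594/925 78/925 3 -2 W
4 15/68 15/29 -945/1972 1605/3944 4 -2 S
final 4 -1 E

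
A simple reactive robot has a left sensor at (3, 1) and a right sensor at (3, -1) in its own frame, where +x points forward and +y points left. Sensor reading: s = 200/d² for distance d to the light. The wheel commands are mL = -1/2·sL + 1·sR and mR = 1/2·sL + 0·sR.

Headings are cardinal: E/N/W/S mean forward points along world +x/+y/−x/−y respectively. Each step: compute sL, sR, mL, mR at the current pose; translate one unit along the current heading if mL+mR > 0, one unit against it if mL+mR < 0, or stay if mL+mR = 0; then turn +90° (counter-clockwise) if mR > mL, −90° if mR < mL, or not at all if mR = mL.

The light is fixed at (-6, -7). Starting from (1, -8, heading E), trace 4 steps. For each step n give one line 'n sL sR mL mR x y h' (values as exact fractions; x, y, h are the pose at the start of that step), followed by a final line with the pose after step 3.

n=0: pose=(1,-8,E); sL=2, sR=25/13; mL=12/13, mR=1; mL+mR=25/13 → advance +1; mR−mL=1/13 → turn +1·90°
n=1: pose=(2,-8,N); sL=200/53, sR=40/17; mL=420/901, mR=100/53; mL+mR=40/17 → advance +1; mR−mL=1280/901 → turn +1·90°
n=2: pose=(2,-7,W); sL=100/13, sR=100/13; mL=50/13, mR=50/13; mL+mR=100/13 → advance +1; mR−mL=0 → turn +0·90°
n=3: pose=(1,-7,W); sL=200/17, sR=200/17; mL=100/17, mR=100/17; mL+mR=200/17 → advance +1; mR−mL=0 → turn +0·90°

0 2 25/13 12/13 1 1 -8 E
1 200/53 40/17 420/901 100/53 2 -8 N
2 100/13 100/13 50/13 50/13 2 -7 W
3 200/17 200/17 100/17 100/17 1 -7 W
final 0 -7 W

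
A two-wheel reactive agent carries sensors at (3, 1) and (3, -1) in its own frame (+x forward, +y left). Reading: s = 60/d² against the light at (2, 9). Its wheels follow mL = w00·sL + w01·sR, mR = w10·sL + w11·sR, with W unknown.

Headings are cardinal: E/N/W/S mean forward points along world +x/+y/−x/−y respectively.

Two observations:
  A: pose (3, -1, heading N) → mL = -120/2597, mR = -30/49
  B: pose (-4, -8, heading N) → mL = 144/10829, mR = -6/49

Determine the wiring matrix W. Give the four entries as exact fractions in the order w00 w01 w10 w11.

obs A: pose=(3,-1,N) → sL=60/49, sR=60/53, mL=-120/2597, mR=-30/49
obs B: pose=(-4,-8,N) → sL=12/49, sR=60/221, mL=144/10829, mR=-6/49
sensor matrix S = [[60/49, 60/53], [12/49, 60/221]]; det S = 31680/573937
solve [mL_A; mL_B] = S·[w00; w01] and [mR_A; mR_B] = S·[w10; w11]:
  w00 = -1/2, w01 = 1/2, w10 = -1/2, w11 = 0

-1/2 1/2 -1/2 0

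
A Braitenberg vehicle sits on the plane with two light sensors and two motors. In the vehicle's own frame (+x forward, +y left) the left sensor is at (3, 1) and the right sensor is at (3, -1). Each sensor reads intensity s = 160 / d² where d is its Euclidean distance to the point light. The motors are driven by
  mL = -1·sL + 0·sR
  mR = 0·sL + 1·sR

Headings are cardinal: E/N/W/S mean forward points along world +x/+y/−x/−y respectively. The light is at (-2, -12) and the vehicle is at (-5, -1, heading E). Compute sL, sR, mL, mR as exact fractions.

10/9 8/5 -10/9 8/5

left sensor world pos  = (-2, 0); dL² = 144
right sensor world pos = (-2, -2); dR² = 100
sL = 160/144 = 10/9
sR = 160/100 = 8/5
mL = -1·sL + 0·sR = -10/9
mR = 0·sL + 1·sR = 8/5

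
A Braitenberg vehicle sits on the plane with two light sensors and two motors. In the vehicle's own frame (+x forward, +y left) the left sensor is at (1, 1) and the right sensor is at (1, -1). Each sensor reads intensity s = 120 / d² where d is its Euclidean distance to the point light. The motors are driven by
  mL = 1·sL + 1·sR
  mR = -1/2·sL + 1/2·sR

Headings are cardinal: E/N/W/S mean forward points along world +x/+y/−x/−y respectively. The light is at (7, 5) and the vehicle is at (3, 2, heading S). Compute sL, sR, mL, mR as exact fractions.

left sensor world pos  = (4, 1); dL² = 25
right sensor world pos = (2, 1); dR² = 41
sL = 120/25 = 24/5
sR = 120/41 = 120/41
mL = 1·sL + 1·sR = 1584/205
mR = -1/2·sL + 1/2·sR = -192/205

24/5 120/41 1584/205 -192/205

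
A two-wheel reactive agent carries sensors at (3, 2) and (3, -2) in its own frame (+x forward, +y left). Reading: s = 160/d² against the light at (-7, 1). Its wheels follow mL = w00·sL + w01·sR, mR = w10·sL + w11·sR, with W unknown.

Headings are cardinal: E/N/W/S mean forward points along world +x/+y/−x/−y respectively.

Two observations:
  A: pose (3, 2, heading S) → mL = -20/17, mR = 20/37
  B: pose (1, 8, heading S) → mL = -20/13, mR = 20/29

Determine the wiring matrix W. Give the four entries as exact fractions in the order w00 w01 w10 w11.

obs A: pose=(3,2,S) → sL=40/37, sR=40/17, mL=-20/17, mR=20/37
obs B: pose=(1,8,S) → sL=40/29, sR=40/13, mL=-20/13, mR=20/29
sensor matrix S = [[40/37, 40/17], [40/29, 40/13]]; det S = 19200/237133
solve [mL_A; mL_B] = S·[w00; w01] and [mR_A; mR_B] = S·[w10; w11]:
  w00 = 0, w01 = -1/2, w10 = 1/2, w11 = 0

0 -1/2 1/2 0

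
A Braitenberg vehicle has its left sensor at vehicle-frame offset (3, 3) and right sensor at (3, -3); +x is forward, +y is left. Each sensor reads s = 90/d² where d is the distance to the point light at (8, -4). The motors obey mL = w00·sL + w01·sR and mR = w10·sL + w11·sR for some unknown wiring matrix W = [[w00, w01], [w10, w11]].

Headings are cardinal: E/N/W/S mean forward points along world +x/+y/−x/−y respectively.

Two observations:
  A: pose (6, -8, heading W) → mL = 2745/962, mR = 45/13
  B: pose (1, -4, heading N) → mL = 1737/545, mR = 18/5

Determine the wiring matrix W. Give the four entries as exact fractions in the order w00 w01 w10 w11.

obs A: pose=(6,-8,W) → sL=45/37, sR=45/13, mL=2745/962, mR=45/13
obs B: pose=(1,-4,N) → sL=90/109, sR=18/5, mL=1737/545, mR=18/5
sensor matrix S = [[45/37, 45/13], [90/109, 18/5]]; det S = 79704/52429
solve [mL_A; mL_B] = S·[w00; w01] and [mR_A; mR_B] = S·[w10; w11]:
  w00 = -1/2, w01 = 1, w10 = 0, w11 = 1

-1/2 1 0 1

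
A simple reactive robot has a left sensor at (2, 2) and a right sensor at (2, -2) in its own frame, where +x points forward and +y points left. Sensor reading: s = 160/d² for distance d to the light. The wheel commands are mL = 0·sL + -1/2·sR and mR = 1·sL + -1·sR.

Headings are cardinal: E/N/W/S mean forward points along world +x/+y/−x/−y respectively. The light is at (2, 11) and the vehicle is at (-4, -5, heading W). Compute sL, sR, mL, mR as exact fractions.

left sensor world pos  = (-6, -7); dL² = 388
right sensor world pos = (-6, -3); dR² = 260
sL = 160/388 = 40/97
sR = 160/260 = 8/13
mL = 0·sL + -1/2·sR = -4/13
mR = 1·sL + -1·sR = -256/1261

40/97 8/13 -4/13 -256/1261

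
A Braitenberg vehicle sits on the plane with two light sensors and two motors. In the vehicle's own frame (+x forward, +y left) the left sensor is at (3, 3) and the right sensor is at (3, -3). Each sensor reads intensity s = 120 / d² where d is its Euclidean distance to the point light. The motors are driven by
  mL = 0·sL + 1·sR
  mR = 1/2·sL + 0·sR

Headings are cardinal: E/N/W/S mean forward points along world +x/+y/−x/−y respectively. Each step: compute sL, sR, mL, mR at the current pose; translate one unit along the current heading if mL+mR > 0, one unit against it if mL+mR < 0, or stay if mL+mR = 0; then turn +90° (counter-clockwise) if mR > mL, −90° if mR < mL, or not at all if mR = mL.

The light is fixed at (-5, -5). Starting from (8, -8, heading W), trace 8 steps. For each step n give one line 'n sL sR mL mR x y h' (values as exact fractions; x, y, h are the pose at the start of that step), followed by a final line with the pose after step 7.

0 15/17 6/5 6/5 15/34 8 -8 W
1 40/27 8/15 8/15 20/27 7 -8 N
2 60/53 60/41 60/41 30/53 7 -7 W
3 24/13 120/197 120/197 12/13 6 -7 N
4 3/2 30/17 30/17 3/4 6 -6 W
5 120/53 120/173 120/173 60/53 5 -6 N
6 60/29 60/29 60/29 30/29 5 -5 W
7 8/3 40/51 40/51 4/3 4 -5 N
final 4 -4 W

n=0: pose=(8,-8,W); sL=15/17, sR=6/5; mL=6/5, mR=15/34; mL+mR=279/170 → advance +1; mR−mL=-129/170 → turn -1·90°
n=1: pose=(7,-8,N); sL=40/27, sR=8/15; mL=8/15, mR=20/27; mL+mR=172/135 → advance +1; mR−mL=28/135 → turn +1·90°
n=2: pose=(7,-7,W); sL=60/53, sR=60/41; mL=60/41, mR=30/53; mL+mR=4410/2173 → advance +1; mR−mL=-1950/2173 → turn -1·90°
n=3: pose=(6,-7,N); sL=24/13, sR=120/197; mL=120/197, mR=12/13; mL+mR=3924/2561 → advance +1; mR−mL=804/2561 → turn +1·90°
n=4: pose=(6,-6,W); sL=3/2, sR=30/17; mL=30/17, mR=3/4; mL+mR=171/68 → advance +1; mR−mL=-69/68 → turn -1·90°
n=5: pose=(5,-6,N); sL=120/53, sR=120/173; mL=120/173, mR=60/53; mL+mR=16740/9169 → advance +1; mR−mL=4020/9169 → turn +1·90°
n=6: pose=(5,-5,W); sL=60/29, sR=60/29; mL=60/29, mR=30/29; mL+mR=90/29 → advance +1; mR−mL=-30/29 → turn -1·90°
n=7: pose=(4,-5,N); sL=8/3, sR=40/51; mL=40/51, mR=4/3; mL+mR=36/17 → advance +1; mR−mL=28/51 → turn +1·90°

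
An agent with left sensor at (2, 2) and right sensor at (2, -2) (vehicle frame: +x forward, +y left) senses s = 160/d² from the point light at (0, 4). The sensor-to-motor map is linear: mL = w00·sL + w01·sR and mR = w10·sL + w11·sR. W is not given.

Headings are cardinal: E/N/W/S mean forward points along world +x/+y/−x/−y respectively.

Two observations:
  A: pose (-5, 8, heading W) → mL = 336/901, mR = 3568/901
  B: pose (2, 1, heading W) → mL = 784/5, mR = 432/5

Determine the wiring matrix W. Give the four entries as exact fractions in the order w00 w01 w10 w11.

obs A: pose=(-5,8,W) → sL=160/53, sR=32/17, mL=336/901, mR=3568/901
obs B: pose=(2,1,W) → sL=32/5, sR=160, mL=784/5, mR=432/5
sensor matrix S = [[160/53, 32/17], [32/5, 160]]; det S = 2121728/4505
solve [mL_A; mL_B] = S·[w00; w01] and [mR_A; mR_B] = S·[w10; w11]:
  w00 = -1/2, w01 = 1, w10 = 1, w11 = 1/2

-1/2 1 1 1/2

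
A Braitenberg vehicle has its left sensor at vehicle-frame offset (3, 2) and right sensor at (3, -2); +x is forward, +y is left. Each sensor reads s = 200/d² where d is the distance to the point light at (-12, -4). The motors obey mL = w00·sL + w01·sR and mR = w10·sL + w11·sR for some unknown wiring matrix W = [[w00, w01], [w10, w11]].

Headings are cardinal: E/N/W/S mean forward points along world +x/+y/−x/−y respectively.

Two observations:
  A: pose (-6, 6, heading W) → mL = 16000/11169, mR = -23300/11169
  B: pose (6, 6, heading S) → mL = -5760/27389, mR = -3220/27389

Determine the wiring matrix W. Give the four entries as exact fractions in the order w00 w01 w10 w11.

1 -1 -1 1/2

obs A: pose=(-6,6,W) → sL=200/73, sR=200/153, mL=16000/11169, mR=-23300/11169
obs B: pose=(6,6,S) → sL=200/449, sR=40/61, mL=-5760/27389, mR=-3220/27389
sensor matrix S = [[200/73, 200/153], [200/449, 40/61]]; det S = 371456000/305907741
solve [mL_A; mL_B] = S·[w00; w01] and [mR_A; mR_B] = S·[w10; w11]:
  w00 = 1, w01 = -1, w10 = -1, w11 = 1/2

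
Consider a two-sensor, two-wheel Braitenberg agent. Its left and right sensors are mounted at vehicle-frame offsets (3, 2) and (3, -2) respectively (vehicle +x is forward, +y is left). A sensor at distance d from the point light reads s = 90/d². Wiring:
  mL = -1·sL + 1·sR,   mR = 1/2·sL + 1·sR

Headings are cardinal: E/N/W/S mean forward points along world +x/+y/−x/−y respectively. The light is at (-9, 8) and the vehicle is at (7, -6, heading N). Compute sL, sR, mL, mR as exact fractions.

left sensor world pos  = (5, -3); dL² = 317
right sensor world pos = (9, -3); dR² = 445
sL = 90/317 = 90/317
sR = 90/445 = 18/89
mL = -1·sL + 1·sR = -2304/28213
mR = 1/2·sL + 1·sR = 9711/28213

90/317 18/89 -2304/28213 9711/28213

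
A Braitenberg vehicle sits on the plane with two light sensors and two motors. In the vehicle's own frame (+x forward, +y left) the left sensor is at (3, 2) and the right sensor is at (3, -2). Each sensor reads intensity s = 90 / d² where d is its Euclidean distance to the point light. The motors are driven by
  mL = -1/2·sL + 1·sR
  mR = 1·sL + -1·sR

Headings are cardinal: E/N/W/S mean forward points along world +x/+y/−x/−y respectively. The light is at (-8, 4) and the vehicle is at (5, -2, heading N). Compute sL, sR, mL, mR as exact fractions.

left sensor world pos  = (3, 1); dL² = 130
right sensor world pos = (7, 1); dR² = 234
sL = 90/130 = 9/13
sR = 90/234 = 5/13
mL = -1/2·sL + 1·sR = 1/26
mR = 1·sL + -1·sR = 4/13

9/13 5/13 1/26 4/13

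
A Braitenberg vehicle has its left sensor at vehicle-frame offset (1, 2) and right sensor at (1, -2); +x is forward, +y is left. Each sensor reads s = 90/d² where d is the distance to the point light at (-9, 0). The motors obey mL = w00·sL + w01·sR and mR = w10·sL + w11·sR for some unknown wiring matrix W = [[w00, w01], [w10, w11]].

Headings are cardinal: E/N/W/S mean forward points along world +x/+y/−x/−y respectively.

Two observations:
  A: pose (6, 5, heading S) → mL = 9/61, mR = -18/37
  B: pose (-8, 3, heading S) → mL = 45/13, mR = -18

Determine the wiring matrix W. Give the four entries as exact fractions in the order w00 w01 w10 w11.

1/2 0 0 -1

obs A: pose=(6,5,S) → sL=18/61, sR=18/37, mL=9/61, mR=-18/37
obs B: pose=(-8,3,S) → sL=90/13, sR=18, mL=45/13, mR=-18
sensor matrix S = [[18/61, 18/37], [90/13, 18]]; det S = 57024/29341
solve [mL_A; mL_B] = S·[w00; w01] and [mR_A; mR_B] = S·[w10; w11]:
  w00 = 1/2, w01 = 0, w10 = 0, w11 = -1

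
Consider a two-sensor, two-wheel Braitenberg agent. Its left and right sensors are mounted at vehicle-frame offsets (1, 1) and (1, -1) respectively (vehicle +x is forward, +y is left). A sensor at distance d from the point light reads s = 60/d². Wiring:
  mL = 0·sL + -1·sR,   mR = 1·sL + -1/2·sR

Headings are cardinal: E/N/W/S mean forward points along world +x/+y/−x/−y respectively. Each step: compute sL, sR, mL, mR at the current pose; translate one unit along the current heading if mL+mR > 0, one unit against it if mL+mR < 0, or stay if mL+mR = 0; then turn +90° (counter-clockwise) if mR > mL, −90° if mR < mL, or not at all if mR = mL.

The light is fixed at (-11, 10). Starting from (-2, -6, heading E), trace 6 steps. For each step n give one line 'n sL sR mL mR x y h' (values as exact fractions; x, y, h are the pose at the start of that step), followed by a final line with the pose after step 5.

n=0: pose=(-2,-6,E); sL=12/65, sR=60/389; mL=-60/389, mR=2718/25285; mL+mR=-1182/25285 → advance -1; mR−mL=6618/25285 → turn +1·90°
n=1: pose=(-3,-6,N); sL=30/137, sR=10/51; mL=-10/51, mR=845/6987; mL+mR=-175/2329 → advance -1; mR−mL=2215/6987 → turn +1·90°
n=2: pose=(-3,-7,W); sL=60/373, sR=12/61; mL=-12/61, mR=1422/22753; mL+mR=-3054/22753 → advance -1; mR−mL=5898/22753 → turn +1·90°
n=3: pose=(-2,-7,S); sL=15/106, sR=15/97; mL=-15/97, mR=330/5141; mL+mR=-465/5141 → advance -1; mR−mL=1125/5141 → turn +1·90°
n=4: pose=(-2,-6,E); sL=12/65, sR=60/389; mL=-60/389, mR=2718/25285; mL+mR=-1182/25285 → advance -1; mR−mL=6618/25285 → turn +1·90°
n=5: pose=(-3,-6,N); sL=30/137, sR=10/51; mL=-10/51, mR=845/6987; mL+mR=-175/2329 → advance -1; mR−mL=2215/6987 → turn +1·90°

0 12/65 60/389 -60/389 2718/25285 -2 -6 E
1 30/137 10/51 -10/51 845/6987 -3 -6 N
2 60/373 12/61 -12/61 1422/22753 -3 -7 W
3 15/106 15/97 -15/97 330/5141 -2 -7 S
4 12/65 60/389 -60/389 2718/25285 -2 -6 E
5 30/137 10/51 -10/51 845/6987 -3 -6 N
final -3 -7 W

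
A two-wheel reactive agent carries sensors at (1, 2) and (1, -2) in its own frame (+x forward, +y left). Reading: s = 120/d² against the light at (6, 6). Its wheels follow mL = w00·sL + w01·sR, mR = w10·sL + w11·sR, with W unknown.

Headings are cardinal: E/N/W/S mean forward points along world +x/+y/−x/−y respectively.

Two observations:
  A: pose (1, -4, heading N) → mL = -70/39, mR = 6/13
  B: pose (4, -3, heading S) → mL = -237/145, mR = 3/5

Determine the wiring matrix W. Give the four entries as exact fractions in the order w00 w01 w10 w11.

-1/2 -1 1/2 0

obs A: pose=(1,-4,N) → sL=12/13, sR=4/3, mL=-70/39, mR=6/13
obs B: pose=(4,-3,S) → sL=6/5, sR=30/29, mL=-237/145, mR=3/5
sensor matrix S = [[12/13, 4/3], [6/5, 30/29]]; det S = -1216/1885
solve [mL_A; mL_B] = S·[w00; w01] and [mR_A; mR_B] = S·[w10; w11]:
  w00 = -1/2, w01 = -1, w10 = 1/2, w11 = 0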